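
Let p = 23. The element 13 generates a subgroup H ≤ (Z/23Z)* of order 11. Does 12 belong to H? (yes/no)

12 ∈ ⟨13⟩ iff 12^11 ≡ 1 (mod 23), since |⟨13⟩| = 11.
12^11 mod 23 = 1.
Since 1 = 1, 12 lies in the subgroup.

yes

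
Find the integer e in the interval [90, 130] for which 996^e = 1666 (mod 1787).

Compute 996^90 mod 1787 = 453, then multiply by 996 repeatedly:
  996^90=453  996^91=864  996^92=997  996^93=1227  996^94=1571
  996^95=1091  996^96=140  996^97=54  996^98=174  996^99=1752
  996^100=880  996^101=850  996^102=1349  996^103=1567  996^104=681
  996^105=1003  996^106=55  996^107=1170  996^108=196  996^109=433
  996^110=601  996^111=1738  996^112=1232  996^113=1190  996^114=459
  996^115=1479  996^116=596  996^117=332  996^118=77  996^119=1638
  996^120=1704  996^121=1321  996^122=484  996^123=1361  996^124=1010
  996^125=1666
Found 1666 at exponent 125.

125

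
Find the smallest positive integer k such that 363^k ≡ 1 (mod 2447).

1223

The order of 363 must divide p − 1 = 2446 = 2 · 1223.
Divisors: 1, 2, 1223, 2446.
Check each in increasing order: 363^1 ≡ 363;  363^2 ≡ 2078;  363^1223 ≡ 1.
Smallest exponent giving 1 is 1223.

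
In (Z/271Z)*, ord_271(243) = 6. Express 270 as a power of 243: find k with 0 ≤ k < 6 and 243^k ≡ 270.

3

Successive powers of 243 modulo 271:
  243^0=1  243^1=243  243^2=242  243^3=270
So 243^3 ≡ 270 (mod 271), giving k = 3.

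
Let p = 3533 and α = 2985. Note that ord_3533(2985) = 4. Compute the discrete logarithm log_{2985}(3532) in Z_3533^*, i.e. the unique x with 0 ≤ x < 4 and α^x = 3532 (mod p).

2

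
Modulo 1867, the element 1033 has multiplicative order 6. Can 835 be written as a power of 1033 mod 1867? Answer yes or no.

yes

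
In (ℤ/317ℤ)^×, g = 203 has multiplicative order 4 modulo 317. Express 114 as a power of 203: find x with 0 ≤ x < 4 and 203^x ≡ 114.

Successive powers of 203 modulo 317:
  203^0=1  203^1=203  203^2=316  203^3=114
So 203^3 ≡ 114 (mod 317), giving x = 3.

3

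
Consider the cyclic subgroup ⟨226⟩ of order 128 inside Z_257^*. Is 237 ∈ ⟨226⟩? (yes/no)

no

237 ∈ ⟨226⟩ iff 237^128 ≡ 1 (mod 257), since |⟨226⟩| = 128.
237^128 mod 257 = 256.
Since 256 ≠ 1, 237 does not lie in the subgroup.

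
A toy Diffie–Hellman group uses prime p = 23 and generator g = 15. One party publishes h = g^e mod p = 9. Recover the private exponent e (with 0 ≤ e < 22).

20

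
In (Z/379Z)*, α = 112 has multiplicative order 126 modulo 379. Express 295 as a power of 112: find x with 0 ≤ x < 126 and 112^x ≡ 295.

91

Baby-step giant-step with m = ceil(sqrt(126)) = 12.
Baby table (112^j mod 379 for j=0..11):
  0:1  1:112  2:37  3:354  4:232  5:212  6:246  7:264
  8:6  9:293  10:222  11:229
Giant step factor: 112^(-12) ≡ 217 (mod 379).
Scan 295·217^i mod 379 for i = 0, 1, …:
  i=0: 295   i=1: 343   i=2: 147   i=3: 63
  i=4: 27   i=5: 174   i=6: 237   i=7: 264
Match at i=7, j=7: x = 7·12 + 7 = 91.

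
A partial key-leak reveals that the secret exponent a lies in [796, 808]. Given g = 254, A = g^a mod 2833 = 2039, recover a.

801

Compute 254^796 mod 2833 = 61, then multiply by 254 repeatedly:
  254^796=61  254^797=1329  254^798=439  254^799=1019  254^800=1023
  254^801=2039
Found 2039 at exponent 801.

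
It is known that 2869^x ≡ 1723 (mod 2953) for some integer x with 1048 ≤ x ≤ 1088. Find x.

1085

Compute 2869^1048 mod 2953 = 59, then multiply by 2869 repeatedly:
  2869^1048=59  2869^1049=950  2869^1050=2884  2869^1051=2843  2869^1052=381
  2869^1053=479  2869^1054=1106  2869^1055=1592  2869^1056=2110  2869^1057=2893
  2869^1058=2087  2869^1059=1872  2869^1060=2214  2869^1061=63  2869^1062=614
  2869^1063=1578  2869^1064=333  2869^1065=1558  2869^1066=2013  2869^1067=2182
  2869^1068=2751  2869^1069=2203  2869^1070=987  2869^1071=2729  2869^1072=1098
  2869^1073=2264  2869^1074=1769  2869^1075=2007  2869^1076=2686  2869^1077=1757
  2869^1078=62  2869^1079=698  2869^1080=428  2869^1081=2437  2869^1082=2002
  2869^1083=153  2869^1084=1913  2869^1085=1723
Found 1723 at exponent 1085.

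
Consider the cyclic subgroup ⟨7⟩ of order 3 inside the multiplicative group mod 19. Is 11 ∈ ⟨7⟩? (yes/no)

⟨7⟩ has order 3; its elements mod 19 are {1, 7, 11}.
11 is in this set.

yes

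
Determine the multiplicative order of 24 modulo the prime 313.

The order of 24 must divide p − 1 = 312 = 2^3 · 3 · 13.
Divisors: 1, 2, 3, 4, 6, 8, 12, 13, 24, 26, 39, 52, 78, 104, 156, 312.
Check each in increasing order: 24^1 ≡ 24;  24^2 ≡ 263;  24^3 ≡ 52;  24^4 ≡ 309;  24^6 ≡ 200;  24^8 ≡ 16;  24^12 ≡ 249;  24^13 ≡ 29;  24^24 ≡ 27;  24^26 ≡ 215;  24^39 ≡ 288;  24^52 ≡ 214;  24^78 ≡ 312;  24^104 ≡ 98;  24^156 ≡ 1.
Smallest exponent giving 1 is 156.

156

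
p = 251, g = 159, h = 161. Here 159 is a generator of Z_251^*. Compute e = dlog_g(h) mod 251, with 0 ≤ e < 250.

38

Baby-step giant-step with m = ceil(sqrt(250)) = 16.
Baby table (159^j mod 251 for j=0..15):
  0:1  1:159  2:181  3:165  4:131  5:247  6:117  7:29
  8:93  9:229  10:16  11:34  12:135  13:130  14:88  15:187
Giant step factor: 159^(-16) ≡ 227 (mod 251).
Scan 161·227^i mod 251 for i = 0, 1, …:
  i=0: 161   i=1: 152   i=2: 117
Match at i=2, j=6: e = 2·16 + 6 = 38.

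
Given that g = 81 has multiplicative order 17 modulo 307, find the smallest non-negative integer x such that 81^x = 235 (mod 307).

16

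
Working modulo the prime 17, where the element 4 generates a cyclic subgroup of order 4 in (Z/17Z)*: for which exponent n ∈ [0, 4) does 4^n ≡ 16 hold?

2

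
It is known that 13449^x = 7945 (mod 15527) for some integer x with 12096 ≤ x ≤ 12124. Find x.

12118

Compute 13449^12096 mod 15527 = 3255, then multiply by 13449 repeatedly:
  13449^12096=3255  13449^12097=5882  13449^12098=12480  13449^12099=12177  13449^12100=5204
  13449^12101=8407  13449^12102=13656  13449^12103=6188  13449^12104=13219  13449^12105=13708
  13449^12106=6821  13449^12107=2113  13449^12108=3327  13449^12109=11536  13449^12110=1880
  13449^12111=6164  13449^12112=983  13449^12113=6890  13449^12114=14001  13449^12115=3520
  13449^12116=14184  13449^12117=11421  13449^12118=7945
Found 7945 at exponent 12118.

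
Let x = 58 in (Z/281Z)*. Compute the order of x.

35

The order of 58 must divide p − 1 = 280 = 2^3 · 5 · 7.
Divisors: 1, 2, 4, 5, 7, 8, 10, 14, 20, 28, 35, 40, 56, 70, 140, 280.
Check each in increasing order: 58^1 ≡ 58;  58^2 ≡ 273;  58^4 ≡ 64;  58^5 ≡ 59;  58^7 ≡ 90;  58^8 ≡ 162;  58^10 ≡ 109;  58^14 ≡ 232;  58^20 ≡ 79;  58^28 ≡ 153;  58^35 ≡ 1.
Smallest exponent giving 1 is 35.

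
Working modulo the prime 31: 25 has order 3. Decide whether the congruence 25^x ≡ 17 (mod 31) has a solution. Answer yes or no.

no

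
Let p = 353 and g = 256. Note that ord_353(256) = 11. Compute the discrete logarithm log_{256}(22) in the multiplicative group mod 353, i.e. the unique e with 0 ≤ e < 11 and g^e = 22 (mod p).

Successive powers of 256 modulo 353:
  256^0=1  256^1=256  256^2=231  256^3=185  256^4=58  256^5=22
So 256^5 ≡ 22 (mod 353), giving e = 5.

5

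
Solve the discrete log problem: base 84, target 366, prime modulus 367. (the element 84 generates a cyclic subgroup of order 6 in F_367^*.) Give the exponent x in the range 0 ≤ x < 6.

Successive powers of 84 modulo 367:
  84^0=1  84^1=84  84^2=83  84^3=366
So 84^3 ≡ 366 (mod 367), giving x = 3.

3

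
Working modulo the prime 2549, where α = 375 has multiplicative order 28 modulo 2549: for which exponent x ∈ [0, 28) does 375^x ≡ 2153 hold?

11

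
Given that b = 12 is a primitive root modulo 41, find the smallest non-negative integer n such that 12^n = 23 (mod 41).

28

Successive powers of 12 modulo 41:
  12^0=1  12^1=12  12^2=21  12^3=6  12^4=31  12^5=3
  12^6=36  12^7=22  12^8=18  12^9=11  12^10=9  12^11=26
  12^12=25  12^13=13  12^14=33  12^15=27  12^16=37  12^17=34
  12^18=39  12^19=17  12^20=40  12^21=29  12^22=20  12^23=35
  12^24=10  12^25=38  12^26=5  12^27=19  12^28=23
So 12^28 ≡ 23 (mod 41), giving n = 28.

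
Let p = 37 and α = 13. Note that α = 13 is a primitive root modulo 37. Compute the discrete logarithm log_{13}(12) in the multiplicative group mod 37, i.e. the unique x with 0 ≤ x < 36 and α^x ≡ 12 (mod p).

Successive powers of 13 modulo 37:
  13^0=1  13^1=13  13^2=21  13^3=14  13^4=34  13^5=35
  13^6=11  13^7=32  13^8=9  13^9=6  13^10=4  13^11=15
  13^12=10  13^13=19  13^14=25  13^15=29  13^16=7  13^17=17
  13^18=36  13^19=24  13^20=16  13^21=23  13^22=3  13^23=2
  13^24=26  13^25=5  13^26=28  13^27=31  13^28=33  13^29=22
  13^30=27  13^31=18  13^32=12
So 13^32 ≡ 12 (mod 37), giving x = 32.

32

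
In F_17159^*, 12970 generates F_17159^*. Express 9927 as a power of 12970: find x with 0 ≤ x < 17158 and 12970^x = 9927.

13940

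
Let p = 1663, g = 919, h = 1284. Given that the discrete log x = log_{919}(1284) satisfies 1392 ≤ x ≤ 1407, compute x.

1397

Compute 919^1392 mod 1663 = 620, then multiply by 919 repeatedly:
  919^1392=620  919^1393=1034  919^1394=673  919^1395=1514  919^1396=1098
  919^1397=1284
Found 1284 at exponent 1397.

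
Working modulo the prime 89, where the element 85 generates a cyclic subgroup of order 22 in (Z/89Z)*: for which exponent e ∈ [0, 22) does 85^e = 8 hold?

18

Successive powers of 85 modulo 89:
  85^0=1  85^1=85  85^2=16  85^3=25  85^4=78  85^5=44
  85^6=2  85^7=81  85^8=32  85^9=50  85^10=67  85^11=88
  85^12=4  85^13=73  85^14=64  85^15=11  85^16=45  85^17=87
  85^18=8
So 85^18 ≡ 8 (mod 89), giving e = 18.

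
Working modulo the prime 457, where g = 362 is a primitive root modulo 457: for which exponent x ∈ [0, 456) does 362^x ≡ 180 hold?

97

Baby-step giant-step with m = ceil(sqrt(456)) = 22.
Baby table (362^j mod 457 for j=0..21):
  0:1  1:362  2:342  3:414  4:429  5:375  6:21  7:290
  8:327  9:11  10:326  11:106  12:441  13:149  14:12  15:231
  16:448  17:398  18:121  19:387  20:252  21:281
Giant step factor: 362^(-22) ≡ 162 (mod 457).
Scan 180·162^i mod 457 for i = 0, 1, …:
  i=0: 180   i=1: 369   i=2: 368   i=3: 206
  i=4: 11
Match at i=4, j=9: x = 4·22 + 9 = 97.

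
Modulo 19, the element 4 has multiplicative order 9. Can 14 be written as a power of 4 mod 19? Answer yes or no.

no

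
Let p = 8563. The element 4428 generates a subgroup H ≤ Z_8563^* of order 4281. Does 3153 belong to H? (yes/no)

no

3153 ∈ ⟨4428⟩ iff 3153^4281 ≡ 1 (mod 8563), since |⟨4428⟩| = 4281.
3153^4281 mod 8563 = 8562.
Since 8562 ≠ 1, 3153 does not lie in the subgroup.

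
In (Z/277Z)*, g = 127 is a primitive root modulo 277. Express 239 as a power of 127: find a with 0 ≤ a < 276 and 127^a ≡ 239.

183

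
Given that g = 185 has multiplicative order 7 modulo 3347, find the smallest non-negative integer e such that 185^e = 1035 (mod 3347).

Successive powers of 185 modulo 3347:
  185^0=1  185^1=185  185^2=755  185^3=2448  185^4=1035
So 185^4 ≡ 1035 (mod 3347), giving e = 4.

4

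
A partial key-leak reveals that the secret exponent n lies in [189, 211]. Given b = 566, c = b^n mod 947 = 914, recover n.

Compute 566^189 mod 947 = 63, then multiply by 566 repeatedly:
  566^189=63  566^190=619  566^191=911  566^192=458  566^193=697
  566^194=550  566^195=684  566^196=768  566^197=15  566^198=914
Found 914 at exponent 198.

198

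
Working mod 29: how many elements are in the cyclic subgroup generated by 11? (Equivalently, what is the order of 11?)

28

The order of 11 must divide p − 1 = 28 = 2^2 · 7.
Divisors: 1, 2, 4, 7, 14, 28.
Check each in increasing order: 11^1 ≡ 11;  11^2 ≡ 5;  11^4 ≡ 25;  11^7 ≡ 12;  11^14 ≡ 28;  11^28 ≡ 1.
Smallest exponent giving 1 is 28.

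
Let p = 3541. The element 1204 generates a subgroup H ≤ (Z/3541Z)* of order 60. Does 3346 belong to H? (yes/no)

3346 ∈ ⟨1204⟩ iff 3346^60 ≡ 1 (mod 3541), since |⟨1204⟩| = 60.
3346^60 mod 3541 = 2769.
Since 2769 ≠ 1, 3346 does not lie in the subgroup.

no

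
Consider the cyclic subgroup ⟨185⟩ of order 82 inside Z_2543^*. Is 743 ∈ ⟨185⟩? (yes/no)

no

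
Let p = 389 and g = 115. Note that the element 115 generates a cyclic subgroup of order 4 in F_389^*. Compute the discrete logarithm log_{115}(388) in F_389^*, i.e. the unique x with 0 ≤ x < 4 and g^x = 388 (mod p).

2

Successive powers of 115 modulo 389:
  115^0=1  115^1=115  115^2=388
So 115^2 ≡ 388 (mod 389), giving x = 2.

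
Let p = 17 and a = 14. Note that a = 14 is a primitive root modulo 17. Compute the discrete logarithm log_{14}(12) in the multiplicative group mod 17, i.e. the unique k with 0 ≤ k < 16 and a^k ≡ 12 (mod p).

5

Successive powers of 14 modulo 17:
  14^0=1  14^1=14  14^2=9  14^3=7  14^4=13  14^5=12
So 14^5 ≡ 12 (mod 17), giving k = 5.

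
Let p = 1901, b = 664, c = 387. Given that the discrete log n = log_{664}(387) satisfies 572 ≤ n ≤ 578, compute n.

576

Compute 664^572 mod 1901 = 824, then multiply by 664 repeatedly:
  664^572=824  664^573=1549  664^574=95  664^575=347  664^576=387
Found 387 at exponent 576.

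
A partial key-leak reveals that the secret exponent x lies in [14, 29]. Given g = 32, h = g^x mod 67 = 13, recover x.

17

Compute 32^14 mod 67 = 16, then multiply by 32 repeatedly:
  32^14=16  32^15=43  32^16=36  32^17=13
Found 13 at exponent 17.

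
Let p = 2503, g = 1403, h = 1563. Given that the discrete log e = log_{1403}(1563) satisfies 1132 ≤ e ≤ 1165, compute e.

Compute 1403^1132 mod 2503 = 725, then multiply by 1403 repeatedly:
  1403^1132=725  1403^1133=957  1403^1134=1063  1403^1135=2104  1403^1136=875
  1403^1137=1155  1403^1138=1024  1403^1139=2453  1403^1140=2437  1403^1141=13
  1403^1142=718  1403^1143=1148  1403^1144=1215  1403^1145=102  1403^1146=435
  1403^1147=2076  1403^1148=1639  1403^1149=1763  1403^1150=525  1403^1151=693
  1403^1152=1115  1403^1153=2473  1403^1154=461  1403^1155=1009  1403^1156=1432
  1403^1157=1690  1403^1158=729  1403^1159=1563
Found 1563 at exponent 1159.

1159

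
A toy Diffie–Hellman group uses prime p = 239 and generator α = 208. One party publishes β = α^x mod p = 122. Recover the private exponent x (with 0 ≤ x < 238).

208

Baby-step giant-step with m = ceil(sqrt(238)) = 16.
Baby table (208^j mod 239 for j=0..15):
  0:1  1:208  2:5  3:84  4:25  5:181  6:125  7:188
  8:147  9:223  10:18  11:159  12:90  13:78  14:211  15:151
Giant step factor: 208^(-16) ≡ 169 (mod 239).
Scan 122·169^i mod 239 for i = 0, 1, …:
  i=0: 122   i=1: 64   i=2: 61   i=3: 32
  i=4: 150   i=5: 16   i=6: 75   i=7: 8
  i=8: 157   i=9: 4   i=10: 198   i=11: 2
  i=12: 99   i=13: 1
Match at i=13, j=0: x = 13·16 + 0 = 208.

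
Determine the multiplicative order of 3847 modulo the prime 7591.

2530

The order of 3847 must divide p − 1 = 7590 = 2 · 3 · 5 · 11 · 23.
Divisors: 1, 2, 3, 5, 6, 10, 11, 15, 22, 23, 30, 33, 46, 55, 66, 69, 110, 115, 138, 165, 230, 253, 330, 345, 506, 690, 759, 1265, 1518, 2530, 3795, 7590.
Check each in increasing order: 3847^1 ≡ 3847;  3847^2 ≡ 4550;  3847^3 ≡ 6595;  3847^5 ≡ 27;  3847^6 ≡ 5186;  3847^10 ≡ 729;  3847^11 ≡ 3384;  3847^15 ≡ 4501;  3847^22 ≡ 4228;  3847^23 ≡ 5194;  3847^30 ≡ 6213;  3847^33 ≡ 6108;  3847^46 ≡ 6813;  3847^55 ≡ 42;  3847^66 ≡ 5490;  3847^69 ≡ 5071;  3847^110 ≡ 1764;  3847^115 ≡ 2082;  3847^138 ≡ 4324;  3847^165 ≡ 5769;  3847^230 ≡ 263;  3847^253 ≡ 7233;  3847^330 ≡ 2417;  3847^345 ≡ 1014;  3847^506 ≡ 6708;  3847^690 ≡ 3411;  3847^759 ≡ 4883;  3847^1265 ≡ 7590;  3847^1518 ≡ 358;  3847^2530 ≡ 1.
Smallest exponent giving 1 is 2530.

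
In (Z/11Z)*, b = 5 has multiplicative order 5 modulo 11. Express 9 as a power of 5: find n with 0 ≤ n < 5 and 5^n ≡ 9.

4

Successive powers of 5 modulo 11:
  5^0=1  5^1=5  5^2=3  5^3=4  5^4=9
So 5^4 ≡ 9 (mod 11), giving n = 4.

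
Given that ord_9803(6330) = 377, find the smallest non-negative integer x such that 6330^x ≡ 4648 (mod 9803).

Successive powers of 6330 modulo 9803:
  6330^0=1  6330^1=6330  6330^2=4039  6330^3=646  6330^4=1329  6330^5=1596
  6330^6=5590  6330^7=5673  6330^8=1701  6330^9=3636  6330^10=8239  6330^11=910
  6330^12=5939  6330^13=9168  6330^14=9483  6330^15=3621  6330^16=1516  6330^17=8946
  6330^18=6052  6330^19=8839  6330^20=5149  6330^21=7998  6330^22=4648
So 6330^22 ≡ 4648 (mod 9803), giving x = 22.

22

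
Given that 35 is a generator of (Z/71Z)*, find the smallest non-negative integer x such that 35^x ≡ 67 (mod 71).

33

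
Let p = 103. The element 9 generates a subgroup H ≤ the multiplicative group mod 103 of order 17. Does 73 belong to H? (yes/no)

no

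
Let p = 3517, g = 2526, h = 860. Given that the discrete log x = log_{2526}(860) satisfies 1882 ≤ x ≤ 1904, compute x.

1886

Compute 2526^1882 mod 3517 = 3139, then multiply by 2526 repeatedly:
  2526^1882=3139  2526^1883=1796  2526^1884=3283  2526^1885=3289  2526^1886=860
Found 860 at exponent 1886.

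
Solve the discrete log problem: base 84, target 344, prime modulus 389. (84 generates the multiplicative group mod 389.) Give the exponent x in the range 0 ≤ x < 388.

84

Baby-step giant-step with m = ceil(sqrt(388)) = 20.
Baby table (84^j mod 389 for j=0..19):
  0:1  1:84  2:54  3:257  4:193  5:263  6:308  7:198
  8:294  9:189  10:316  11:92  12:337  13:300  14:304  15:251
  16:78  17:328  18:322  19:207
Giant step factor: 84^(-20) ≡ 256 (mod 389).
Scan 344·256^i mod 389 for i = 0, 1, …:
  i=0: 344   i=1: 150   i=2: 278   i=3: 370
  i=4: 193
Match at i=4, j=4: x = 4·20 + 4 = 84.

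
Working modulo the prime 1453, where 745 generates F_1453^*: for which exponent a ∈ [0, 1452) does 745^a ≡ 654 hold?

1415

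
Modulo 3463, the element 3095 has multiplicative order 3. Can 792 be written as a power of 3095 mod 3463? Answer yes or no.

⟨3095⟩ has order 3; its elements mod 3463 are {1, 367, 3095}.
792 is not in this set.

no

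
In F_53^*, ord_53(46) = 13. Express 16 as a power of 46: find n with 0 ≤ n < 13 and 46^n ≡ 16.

4

Successive powers of 46 modulo 53:
  46^0=1  46^1=46  46^2=49  46^3=28  46^4=16
So 46^4 ≡ 16 (mod 53), giving n = 4.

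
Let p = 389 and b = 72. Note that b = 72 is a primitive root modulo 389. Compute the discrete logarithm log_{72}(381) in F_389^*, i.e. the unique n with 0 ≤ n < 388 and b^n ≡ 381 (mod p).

Baby-step giant-step with m = ceil(sqrt(388)) = 20.
Baby table (72^j mod 389 for j=0..19):
  0:1  1:72  2:127  3:197  4:180  5:123  6:298  7:61
  8:113  9:356  10:347  11:88  12:112  13:284  14:220  15:280
  16:321  17:161  18:311  19:219
Giant step factor: 72^(-20) ≡ 245 (mod 389).
Scan 381·245^i mod 389 for i = 0, 1, …:
  i=0: 381   i=1: 374   i=2: 215   i=3: 160
  i=4: 300   i=5: 368   i=6: 301   i=7: 224
  i=8: 31   i=9: 204     …   i=15: 299
  i=16: 123
Match at i=16, j=5: n = 16·20 + 5 = 325.

325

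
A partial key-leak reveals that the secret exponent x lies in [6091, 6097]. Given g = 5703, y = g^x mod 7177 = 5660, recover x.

Compute 5703^6091 mod 7177 = 2767, then multiply by 5703 repeatedly:
  5703^6091=2767  5703^6092=5155  5703^6093=1973  5703^6094=5660
Found 5660 at exponent 6094.

6094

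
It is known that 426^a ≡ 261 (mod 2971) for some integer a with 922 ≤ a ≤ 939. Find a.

Compute 426^922 mod 2971 = 474, then multiply by 426 repeatedly:
  426^922=474  426^923=2867  426^924=261
Found 261 at exponent 924.

924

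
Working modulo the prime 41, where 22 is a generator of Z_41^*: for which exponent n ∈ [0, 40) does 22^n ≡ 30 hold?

Successive powers of 22 modulo 41:
  22^0=1  22^1=22  22^2=33  22^3=29  22^4=23  22^5=14
  22^6=21  22^7=11  22^8=37  22^9=35  22^10=32  22^11=7
  22^12=31  22^13=26  22^14=39  22^15=38  22^16=16  22^17=24
  22^18=36  22^19=13  22^20=40  22^21=19  22^22=8  22^23=12
  22^24=18  22^25=27  22^26=20  22^27=30
So 22^27 ≡ 30 (mod 41), giving n = 27.

27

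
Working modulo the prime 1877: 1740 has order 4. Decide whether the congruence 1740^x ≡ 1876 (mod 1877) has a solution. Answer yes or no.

yes

⟨1740⟩ has order 4; its elements mod 1877 are {1, 137, 1740, 1876}.
1876 is in this set.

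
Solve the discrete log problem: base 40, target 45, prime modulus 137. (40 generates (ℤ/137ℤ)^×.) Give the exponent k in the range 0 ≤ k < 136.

37

Baby-step giant-step with m = ceil(sqrt(136)) = 12.
Baby table (40^j mod 137 for j=0..11):
  0:1  1:40  2:93  3:21  4:18  5:35  6:30  7:104
  8:50  9:82  10:129  11:91
Giant step factor: 40^(-12) ≡ 65 (mod 137).
Scan 45·65^i mod 137 for i = 0, 1, …:
  i=0: 45   i=1: 48   i=2: 106   i=3: 40
Match at i=3, j=1: k = 3·12 + 1 = 37.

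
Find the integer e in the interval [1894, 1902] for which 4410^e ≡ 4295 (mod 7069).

Compute 4410^1894 mod 7069 = 1657, then multiply by 4410 repeatedly:
  4410^1894=1657  4410^1895=5093  4410^1896=1917  4410^1897=6515  4410^1898=2734
  4410^1899=4295
Found 4295 at exponent 1899.

1899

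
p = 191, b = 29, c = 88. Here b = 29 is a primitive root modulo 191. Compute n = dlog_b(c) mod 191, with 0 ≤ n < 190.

139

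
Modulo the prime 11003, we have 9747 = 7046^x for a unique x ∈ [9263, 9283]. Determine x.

Compute 7046^9263 mod 11003 = 6188, then multiply by 7046 repeatedly:
  7046^9263=6188  7046^9264=6762  7046^9265=2062  7046^9266=4892  7046^9267=7636
  7046^9268=9589  7046^9269=5674  7046^9270=5105  7046^9271=1023  7046^9272=1093
  7046^9273=10181  7046^9274=6769  7046^9275=7372  7046^9276=8952  7046^9277=6596
  7046^9278=9747
Found 9747 at exponent 9278.

9278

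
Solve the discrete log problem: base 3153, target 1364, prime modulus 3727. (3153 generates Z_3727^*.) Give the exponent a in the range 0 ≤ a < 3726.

2340

Baby-step giant-step with m = ceil(sqrt(3726)) = 62.
Baby table (3153^j mod 3727 for j=0..61):
  0:1  1:3153  2:1500  3:3664  4:2619  5:2402  6:242  7:2718
  8:1481  9:3389  10:208  11:3599  12:2659  13:1804  14:610  15:198
  16:1885  17:2567  18:2434  19:509  20:2267  21:3192  22:1476  23:2532
  24:162  25:187  26:745  27:975  28:3127  29:1516  30:1934  31:530
  32:1394  33:1149  34:153  35:1626  36:2153  37:1542  38:1918  39:2260
  40:3483  41:2157  42:2973  43:464  44:2008  45:2778  46:584  47:214
  48:155  49:478  50:1426  51:1416  52:3429  53:3337  54:240  55:139
  56:2208  57:3515  58:2424  59:2522  60:2175  61:95
Giant step factor: 3153^(-62) ≡ 3624 (mod 3727).
Scan 1364·3624^i mod 3727 for i = 0, 1, …:
  i=0: 1364   i=1: 1134   i=2: 2462   i=3: 3577
  i=4: 542   i=5: 79   i=6: 3044   i=7: 3263
  i=8: 3068   i=9: 791     …   i=36: 1695
  i=37: 584
Match at i=37, j=46: a = 37·62 + 46 = 2340.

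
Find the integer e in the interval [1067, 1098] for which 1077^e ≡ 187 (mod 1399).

1083

Compute 1077^1067 mod 1399 = 104, then multiply by 1077 repeatedly:
  1077^1067=104  1077^1068=88  1077^1069=1043  1077^1070=1313  1077^1071=1111
  1077^1072=402  1077^1073=663  1077^1074=561  1077^1075=1228  1077^1076=501
  1077^1077=962  1077^1078=814  1077^1079=904  1077^1080=1303  1077^1081=134
  1077^1082=221  1077^1083=187
Found 187 at exponent 1083.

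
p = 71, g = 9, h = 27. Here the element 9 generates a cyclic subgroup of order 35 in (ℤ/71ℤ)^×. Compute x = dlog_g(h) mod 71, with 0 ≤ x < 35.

Successive powers of 9 modulo 71:
  9^0=1  9^1=9  9^2=10  9^3=19  9^4=29  9^5=48
  9^6=6  9^7=54  9^8=60  9^9=43  9^10=32  9^11=4
  9^12=36  9^13=40  9^14=5  9^15=45  9^16=50  9^17=24
  9^18=3  9^19=27
So 9^19 ≡ 27 (mod 71), giving x = 19.

19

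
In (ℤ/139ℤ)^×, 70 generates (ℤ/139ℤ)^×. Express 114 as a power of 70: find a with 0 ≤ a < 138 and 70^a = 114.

35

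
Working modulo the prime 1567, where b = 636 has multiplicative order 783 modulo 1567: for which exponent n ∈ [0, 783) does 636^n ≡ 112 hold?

Baby-step giant-step with m = ceil(sqrt(783)) = 28.
Baby table (636^j mod 1567 for j=0..27):
  0:1  1:636  2:210  3:365  4:224  5:1434  6:30  7:276
  8:32  9:1548  10:452  11:711  12:900  13:445  14:960  15:997
  16:1024  17:959  18:361  19:814  20:594  21:137  22:947  23:564
  24:1428  25:915  26:583  27:976
Giant step factor: 636^(-28) ≡ 868 (mod 1567).
Scan 112·868^i mod 1567 for i = 0, 1, …:
  i=0: 112   i=1: 62   i=2: 538   i=3: 18
  i=4: 1521   i=5: 814
Match at i=5, j=19: n = 5·28 + 19 = 159.

159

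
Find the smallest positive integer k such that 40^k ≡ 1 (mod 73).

72

The order of 40 must divide p − 1 = 72 = 2^3 · 3^2.
Divisors: 1, 2, 3, 4, 6, 8, 9, 12, 18, 24, 36, 72.
Check each in increasing order: 40^1 ≡ 40;  40^2 ≡ 67;  40^3 ≡ 52;  40^4 ≡ 36;  40^6 ≡ 3;  40^8 ≡ 55;  40^9 ≡ 10;  40^12 ≡ 9;  40^18 ≡ 27;  40^24 ≡ 8;  40^36 ≡ 72;  40^72 ≡ 1.
Smallest exponent giving 1 is 72.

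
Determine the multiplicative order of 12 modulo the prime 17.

16

The order of 12 must divide p − 1 = 16 = 2^4.
Divisors: 1, 2, 4, 8, 16.
Check each in increasing order: 12^1 ≡ 12;  12^2 ≡ 8;  12^4 ≡ 13;  12^8 ≡ 16;  12^16 ≡ 1.
Smallest exponent giving 1 is 16.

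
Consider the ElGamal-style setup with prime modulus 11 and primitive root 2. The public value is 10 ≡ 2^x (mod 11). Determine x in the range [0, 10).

5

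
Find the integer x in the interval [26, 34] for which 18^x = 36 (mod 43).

Compute 18^26 mod 43 = 24, then multiply by 18 repeatedly:
  18^26=24  18^27=2  18^28=36
Found 36 at exponent 28.

28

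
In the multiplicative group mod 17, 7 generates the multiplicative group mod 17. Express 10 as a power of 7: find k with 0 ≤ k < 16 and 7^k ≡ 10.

9

Successive powers of 7 modulo 17:
  7^0=1  7^1=7  7^2=15  7^3=3  7^4=4  7^5=11
  7^6=9  7^7=12  7^8=16  7^9=10
So 7^9 ≡ 10 (mod 17), giving k = 9.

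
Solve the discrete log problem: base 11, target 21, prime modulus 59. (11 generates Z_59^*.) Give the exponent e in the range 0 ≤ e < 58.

12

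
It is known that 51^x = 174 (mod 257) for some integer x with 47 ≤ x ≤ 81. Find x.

71

Compute 51^47 mod 257 = 5, then multiply by 51 repeatedly:
  51^47=5  51^48=255  51^49=155  51^50=195  51^51=179
  51^52=134  51^53=152  51^54=42  51^55=86  51^56=17
  51^57=96  51^58=13  51^59=149  51^60=146  51^61=250
  51^62=157  51^63=40  51^64=241  51^65=212  51^66=18
  51^67=147  51^68=44  51^69=188  51^70=79  51^71=174
Found 174 at exponent 71.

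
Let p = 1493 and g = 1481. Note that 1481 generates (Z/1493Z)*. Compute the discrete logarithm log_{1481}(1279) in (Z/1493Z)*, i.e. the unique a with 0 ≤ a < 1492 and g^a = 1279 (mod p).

Baby-step giant-step with m = ceil(sqrt(1492)) = 39.
Baby table (1481^j mod 1493 for j=0..38):
  0:1  1:1481  2:144  3:1258  4:1327  5:499  6:1477  7:192
  8:682  9:774  10:1163  11:974  12:256  13:1407  14:1032  15:1053
  16:801  17:839  18:383  19:1376  20:1404  21:1068  22:621  23:13
  24:1337  25:379  26:1424  27:828  28:515  29:1285  30:1003  31:1401
  32:1104  33:189  34:718  35:342  36:375  37:1472  38:252
Giant step factor: 1481^(-39) ≡ 275 (mod 1493).
Scan 1279·275^i mod 1493 for i = 0, 1, …:
  i=0: 1279   i=1: 870   i=2: 370   i=3: 226
  i=4: 937   i=5: 879   i=6: 1352   i=7: 43
  i=8: 1374   i=9: 121     …   i=30: 958
  i=31: 682
Match at i=31, j=8: a = 31·39 + 8 = 1217.

1217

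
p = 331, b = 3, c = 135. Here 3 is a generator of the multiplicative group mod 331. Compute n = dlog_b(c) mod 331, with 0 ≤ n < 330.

239

Baby-step giant-step with m = ceil(sqrt(330)) = 19.
Baby table (3^j mod 331 for j=0..18):
  0:1  1:3  2:9  3:27  4:81  5:243  6:67  7:201
  8:272  9:154  10:131  11:62  12:186  13:227  14:19  15:57
  16:171  17:182  18:215
Giant step factor: 3^(-19) ≡ 292 (mod 331).
Scan 135·292^i mod 331 for i = 0, 1, …:
  i=0: 135   i=1: 31   i=2: 115   i=3: 149
  i=4: 147   i=5: 225   i=6: 162   i=7: 302
  i=8: 138   i=9: 245   i=10: 44   i=11: 270
  i=12: 62
Match at i=12, j=11: n = 12·19 + 11 = 239.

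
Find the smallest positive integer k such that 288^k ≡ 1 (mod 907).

906

The order of 288 must divide p − 1 = 906 = 2 · 3 · 151.
Divisors: 1, 2, 3, 6, 151, 302, 453, 906.
Check each in increasing order: 288^1 ≡ 288;  288^2 ≡ 407;  288^3 ≡ 213;  288^6 ≡ 19;  288^151 ≡ 385;  288^302 ≡ 384;  288^453 ≡ 906;  288^906 ≡ 1.
Smallest exponent giving 1 is 906.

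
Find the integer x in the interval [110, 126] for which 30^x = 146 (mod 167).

119

Compute 30^110 mod 167 = 97, then multiply by 30 repeatedly:
  30^110=97  30^111=71  30^112=126  30^113=106  30^114=7
  30^115=43  30^116=121  30^117=123  30^118=16  30^119=146
Found 146 at exponent 119.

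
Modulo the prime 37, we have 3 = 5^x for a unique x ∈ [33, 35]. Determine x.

34

Compute 5^33 mod 37 = 8, then multiply by 5 repeatedly:
  5^33=8  5^34=3
Found 3 at exponent 34.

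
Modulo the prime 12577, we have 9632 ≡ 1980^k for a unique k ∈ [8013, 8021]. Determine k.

8019

Compute 1980^8013 mod 12577 = 4182, then multiply by 1980 repeatedly:
  1980^8013=4182  1980^8014=4694  1980^8015=12294  1980^8016=5625  1980^8017=6855
  1980^8018=2317  1980^8019=9632
Found 9632 at exponent 8019.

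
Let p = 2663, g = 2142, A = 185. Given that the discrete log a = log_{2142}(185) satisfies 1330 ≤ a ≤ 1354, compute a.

1333

Compute 2142^1330 mod 2663 = 2617, then multiply by 2142 repeatedly:
  2142^1330=2617  2142^1331=2662  2142^1332=521  2142^1333=185
Found 185 at exponent 1333.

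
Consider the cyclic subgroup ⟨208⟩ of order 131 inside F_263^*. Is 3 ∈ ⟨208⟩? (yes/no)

3 ∈ ⟨208⟩ iff 3^131 ≡ 1 (mod 263), since |⟨208⟩| = 131.
3^131 mod 263 = 1.
Since 1 = 1, 3 lies in the subgroup.

yes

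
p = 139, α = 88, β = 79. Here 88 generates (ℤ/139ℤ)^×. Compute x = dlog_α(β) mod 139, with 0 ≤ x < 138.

6

Baby-step giant-step with m = ceil(sqrt(138)) = 12.
Baby table (88^j mod 139 for j=0..11):
  0:1  1:88  2:99  3:94  4:71  5:132  6:79  7:2
  8:37  9:59  10:49  11:3
Giant step factor: 88^(-12) ≡ 129 (mod 139).
Scan 79·129^i mod 139 for i = 0, 1, …:
  i=0: 79
Match at i=0, j=6: x = 0·12 + 6 = 6.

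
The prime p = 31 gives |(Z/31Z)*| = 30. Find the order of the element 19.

15

The order of 19 must divide p − 1 = 30 = 2 · 3 · 5.
Divisors: 1, 2, 3, 5, 6, 10, 15, 30.
Check each in increasing order: 19^1 ≡ 19;  19^2 ≡ 20;  19^3 ≡ 8;  19^5 ≡ 5;  19^6 ≡ 2;  19^10 ≡ 25;  19^15 ≡ 1.
Smallest exponent giving 1 is 15.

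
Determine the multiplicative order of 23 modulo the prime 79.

The order of 23 must divide p − 1 = 78 = 2 · 3 · 13.
Divisors: 1, 2, 3, 6, 13, 26, 39, 78.
Check each in increasing order: 23^1 ≡ 23;  23^2 ≡ 55;  23^3 ≡ 1.
Smallest exponent giving 1 is 3.

3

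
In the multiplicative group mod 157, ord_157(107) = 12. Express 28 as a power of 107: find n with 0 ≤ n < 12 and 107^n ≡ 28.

9

Successive powers of 107 modulo 157:
  107^0=1  107^1=107  107^2=145  107^3=129  107^4=144  107^5=22
  107^6=156  107^7=50  107^8=12  107^9=28
So 107^9 ≡ 28 (mod 157), giving n = 9.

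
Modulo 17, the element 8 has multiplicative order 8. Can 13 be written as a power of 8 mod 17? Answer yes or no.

13 ∈ ⟨8⟩ iff 13^8 ≡ 1 (mod 17), since |⟨8⟩| = 8.
13^8 mod 17 = 1.
Since 1 = 1, 13 lies in the subgroup.

yes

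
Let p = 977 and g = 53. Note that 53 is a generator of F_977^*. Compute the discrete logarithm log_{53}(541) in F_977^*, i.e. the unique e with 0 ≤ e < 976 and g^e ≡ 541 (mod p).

Baby-step giant-step with m = ceil(sqrt(976)) = 32.
Baby table (53^j mod 977 for j=0..31):
  0:1  1:53  2:855  3:373  4:229  5:413  6:395  7:418
  8:660  9:785  10:571  11:953  12:682  13:974  14:818  15:366
  16:835  17:290  18:715  19:769  20:700  21:951  22:576  23:241
  24:72  25:885  26:9  27:477  28:856  29:426  30:107  31:786
Giant step factor: 53^(-32) ≡ 274 (mod 977).
Scan 541·274^i mod 977 for i = 0, 1, …:
  i=0: 541   i=1: 707   i=2: 272   i=3: 276
  i=4: 395
Match at i=4, j=6: e = 4·32 + 6 = 134.

134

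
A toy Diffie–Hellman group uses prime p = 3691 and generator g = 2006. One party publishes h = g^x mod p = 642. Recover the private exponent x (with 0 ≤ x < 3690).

1305

Baby-step giant-step with m = ceil(sqrt(3690)) = 61.
Baby table (2006^j mod 3691 for j=0..60):
  0:1  1:2006  2:846  3:2907  4:3353  5:1116  6:1950  7:2931
  8:3514  9:2965  10:1589  11:2201  12:770  13:1782  14:1804  15:1644
  16:1801  17:3008  18:2954  19:1669  20:277  21:2012  22:1809  23:601
  24:2340  25:2779  26:1264  27:3558  28:2645  29:1903  30:924  31:662
  32:2903  33:2711  34:1423  35:1395  36:592  37:2741  38:2547  39:938
  40:2909  41:3674  42:2808  43:382  44:2255  45:2055  46:3174  47:69
  48:1847  49:3009  50:1269  51:2515  52:3184  53:1674  54:2925  55:2551
  56:1580  57:2602  58:538  59:1456  60:1155
Giant step factor: 2006^(-61) ≡ 620 (mod 3691).
Scan 642·620^i mod 3691 for i = 0, 1, …:
  i=0: 642   i=1: 3103   i=2: 849   i=3: 2258
  i=4: 1071   i=5: 3331   i=6: 1951   i=7: 2663
  i=8: 1183   i=9: 2642     …   i=20: 2266
  i=21: 2340
Match at i=21, j=24: x = 21·61 + 24 = 1305.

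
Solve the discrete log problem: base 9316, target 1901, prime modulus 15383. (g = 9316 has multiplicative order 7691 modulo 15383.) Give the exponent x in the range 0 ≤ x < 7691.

Baby-step giant-step with m = ceil(sqrt(7691)) = 88.
Baby table (9316^j mod 15383 for j=0..87):
  0:1  1:9316  2:12353  3:325  4:12632  5:15145  6:13327  7:13522
  8:14948  9:8652  10:10495  11:12455  12:12194  13:11232  14:2146  15:9619
  16:4629  17:5215  18:3426  19:12274  20:2745  21:5874  22:4853  23:15294
  24:1558  25:8159  26:1841  27:14094  28:5799  29:13771  30:11799  31:7949
  32:14505  33:4308  34:14464  35:6927  36:247  37:8985  38:5357  39:3360
  40:12738  41:2746  42:15190  43:1823  44:236  45:14190  46:7921  47:15168
  48:12233  49:5364  50:7040  51:6911  52:5021  53:11316  54:157  55:1227
  56:1163  57:4876  58:14200  59:8783  60:251  61:100  62:8620  63:4660
  64:1734  65:1794  66:6966  67:9762  68:13879  69:2649  70:3752  71:3456
  72:14860  73:4143  74:241  75:14621  76:8154  77:1410  78:13861  79:4174
  80:12143  81:12989  82:2846  83:8427  84:6483  85:1970  86:601  87:14887
Giant step factor: 9316^(-88) ≡ 6450 (mod 15383).
Scan 1901·6450^i mod 15383 for i = 0, 1, …:
  i=0: 1901   i=1: 1199   i=2: 11284   i=3: 4827
  i=4: 14341   i=5: 1471   i=6: 12022   i=7: 11580
  i=8: 6535   i=9: 1330     …   i=74: 8717
  i=75: 15168
Match at i=75, j=47: x = 75·88 + 47 = 6647.

6647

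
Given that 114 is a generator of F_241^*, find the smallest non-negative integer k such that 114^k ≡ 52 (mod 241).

211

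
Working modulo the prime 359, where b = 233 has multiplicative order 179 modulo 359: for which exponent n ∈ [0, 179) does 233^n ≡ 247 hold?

Baby-step giant-step with m = ceil(sqrt(179)) = 14.
Baby table (233^j mod 359 for j=0..13):
  0:1  1:233  2:80  3:331  4:297  5:273  6:66  7:300
  8:254  9:306  10:216  11:68  12:48  13:55
Giant step factor: 233^(-14) ≡ 303 (mod 359).
Scan 247·303^i mod 359 for i = 0, 1, …:
  i=0: 247   i=1: 169   i=2: 229   i=3: 100
  i=4: 144   i=5: 193   i=6: 321   i=7: 333
  i=8: 20   i=9: 316   i=10: 254
Match at i=10, j=8: n = 10·14 + 8 = 148.

148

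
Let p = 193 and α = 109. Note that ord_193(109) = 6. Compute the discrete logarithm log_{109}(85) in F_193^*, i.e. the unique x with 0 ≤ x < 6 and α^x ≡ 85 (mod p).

5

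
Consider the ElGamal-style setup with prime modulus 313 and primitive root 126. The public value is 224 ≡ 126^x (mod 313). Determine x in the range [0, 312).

Baby-step giant-step with m = ceil(sqrt(312)) = 18.
Baby table (126^j mod 313 for j=0..17):
  0:1  1:126  2:226  3:306  4:57  5:296  6:49  7:227
  8:119  9:283  10:289  11:106  12:210  13:168  14:197  15:95
  16:76  17:186
Giant step factor: 126^(-18) ≡ 8 (mod 313).
Scan 224·8^i mod 313 for i = 0, 1, …:
  i=0: 224   i=1: 227
Match at i=1, j=7: x = 1·18 + 7 = 25.

25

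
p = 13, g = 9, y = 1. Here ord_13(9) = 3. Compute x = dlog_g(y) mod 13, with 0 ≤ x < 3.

0

Successive powers of 9 modulo 13:
  9^0=1
So 9^0 ≡ 1 (mod 13), giving x = 0.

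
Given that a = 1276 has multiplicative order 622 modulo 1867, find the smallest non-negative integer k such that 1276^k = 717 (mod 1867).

139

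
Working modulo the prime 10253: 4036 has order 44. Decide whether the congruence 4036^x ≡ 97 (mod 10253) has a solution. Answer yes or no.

97 ∈ ⟨4036⟩ iff 97^44 ≡ 1 (mod 10253), since |⟨4036⟩| = 44.
97^44 mod 10253 = 3044.
Since 3044 ≠ 1, 97 does not lie in the subgroup.

no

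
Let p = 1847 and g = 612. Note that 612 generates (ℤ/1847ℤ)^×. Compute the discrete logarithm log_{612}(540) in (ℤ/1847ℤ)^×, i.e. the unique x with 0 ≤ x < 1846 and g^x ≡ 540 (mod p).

Baby-step giant-step with m = ceil(sqrt(1846)) = 43.
Baby table (612^j mod 1847 for j=0..42):
  0:1  1:612  2:1450  3:840  4:614  5:827  6:46  7:447
  8:208  9:1700  10:539  11:1102  12:269  13:245  14:333  15:626
  16:783  17:823  18:1292  19:188  20:542  21:1091  22:925  23:918
  24:328  25:1260  26:921  27:317  28:69  29:1594  30:312  31:703
  32:1732  33:1653  34:1327  35:1291  36:1423  37:939  38:251  39:311
  40:91  41:282  42:813
Giant step factor: 612^(-43) ≡ 272 (mod 1847).
Scan 540·272^i mod 1847 for i = 0, 1, …:
  i=0: 540   i=1: 967   i=2: 750   i=3: 830
  i=4: 426   i=5: 1358   i=6: 1823   i=7: 860
  i=8: 1198   i=9: 784     …   i=35: 702
  i=36: 703
Match at i=36, j=31: x = 36·43 + 31 = 1579.

1579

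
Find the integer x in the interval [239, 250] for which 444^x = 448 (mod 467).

250

Compute 444^239 mod 467 = 309, then multiply by 444 repeatedly:
  444^239=309  444^240=365  444^241=11  444^242=214  444^243=215
  444^244=192  444^245=254  444^246=229  444^247=337  444^248=188
  444^249=346  444^250=448
Found 448 at exponent 250.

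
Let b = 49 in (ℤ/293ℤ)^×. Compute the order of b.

146

The order of 49 must divide p − 1 = 292 = 2^2 · 73.
Divisors: 1, 2, 4, 73, 146, 292.
Check each in increasing order: 49^1 ≡ 49;  49^2 ≡ 57;  49^4 ≡ 26;  49^73 ≡ 292;  49^146 ≡ 1.
Smallest exponent giving 1 is 146.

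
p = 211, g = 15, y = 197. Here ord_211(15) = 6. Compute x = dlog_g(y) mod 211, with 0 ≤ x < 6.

5

Successive powers of 15 modulo 211:
  15^0=1  15^1=15  15^2=14  15^3=210  15^4=196  15^5=197
So 15^5 ≡ 197 (mod 211), giving x = 5.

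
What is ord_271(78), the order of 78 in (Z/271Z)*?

The order of 78 must divide p − 1 = 270 = 2 · 3^3 · 5.
Divisors: 1, 2, 3, 5, 6, 9, 10, 15, 18, 27, 30, 45, 54, 90, 135, 270.
Check each in increasing order: 78^1 ≡ 78;  78^2 ≡ 122;  78^3 ≡ 31;  78^5 ≡ 259;  78^6 ≡ 148;  78^9 ≡ 252;  78^10 ≡ 144;  78^15 ≡ 169;  78^18 ≡ 90;  78^27 ≡ 187;  78^30 ≡ 106;  78^45 ≡ 28;  78^54 ≡ 10;  78^90 ≡ 242;  78^135 ≡ 1.
Smallest exponent giving 1 is 135.

135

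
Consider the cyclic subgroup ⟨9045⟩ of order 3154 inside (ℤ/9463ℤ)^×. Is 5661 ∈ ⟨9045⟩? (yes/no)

no

5661 ∈ ⟨9045⟩ iff 5661^3154 ≡ 1 (mod 9463), since |⟨9045⟩| = 3154.
5661^3154 mod 9463 = 607.
Since 607 ≠ 1, 5661 does not lie in the subgroup.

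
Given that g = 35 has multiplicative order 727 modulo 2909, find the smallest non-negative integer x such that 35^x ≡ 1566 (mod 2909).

54

Baby-step giant-step with m = ceil(sqrt(727)) = 27.
Baby table (35^j mod 2909 for j=0..26):
  0:1  1:35  2:1225  3:2149  4:2490  5:2789  6:1618  7:1359
  8:1021  9:827  10:2764  11:743  12:2733  13:2567  14:2575  15:2855
  16:1019  17:757  18:314  19:2263  20:662  21:2807  22:2248  23:137
  24:1886  25:2012  26:604
Giant step factor: 35^(-27) ≡ 307 (mod 2909).
Scan 1566·307^i mod 2909 for i = 0, 1, …:
  i=0: 1566   i=1: 777   i=2: 1
Match at i=2, j=0: x = 2·27 + 0 = 54.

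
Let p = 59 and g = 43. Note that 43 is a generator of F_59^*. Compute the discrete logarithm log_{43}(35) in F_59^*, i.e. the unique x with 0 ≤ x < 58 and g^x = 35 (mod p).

Successive powers of 43 modulo 59:
  43^0=1  43^1=43  43^2=20  43^3=34  43^4=46  43^5=31
  43^6=35
So 43^6 ≡ 35 (mod 59), giving x = 6.

6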